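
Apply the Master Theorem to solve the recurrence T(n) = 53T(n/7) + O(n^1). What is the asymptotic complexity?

Master Theorem for T(n) = 53T(n/7) + O(n^1):

a = 53, b = 7, c = 1
log_b(a) = log_7(53) = 2.0403

Case 1: c = 1 < log_7(53) = 2.0403
T(n) = O(n^(log_7 53))

For T(n) = 53T(n/7) + O(n^1): log_7(53) = 2.0403. This is Case 1 of the Master Theorem (c < log_b(a), work dominated by leaves), giving O(n^(log_7 53)).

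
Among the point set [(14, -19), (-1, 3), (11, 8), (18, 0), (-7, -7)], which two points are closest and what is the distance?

Computing all pairwise distances among 5 points:

d((14, -19), (-1, 3)) = 26.6271
d((14, -19), (11, 8)) = 27.1662
d((14, -19), (18, 0)) = 19.4165
d((14, -19), (-7, -7)) = 24.1868
d((-1, 3), (11, 8)) = 13.0
d((-1, 3), (18, 0)) = 19.2354
d((-1, 3), (-7, -7)) = 11.6619
d((11, 8), (18, 0)) = 10.6301 <-- minimum
d((11, 8), (-7, -7)) = 23.4307
d((18, 0), (-7, -7)) = 25.9615

Closest pair: (11, 8) and (18, 0) with distance 10.6301

The closest pair is (11, 8) and (18, 0) with Euclidean distance 10.6301. For 5 points, brute-force pairwise comparison is shown above. For large n, the divide-and-conquer algorithm (sort by x, recurse on halves, check the dividing strip) achieves O(n log n).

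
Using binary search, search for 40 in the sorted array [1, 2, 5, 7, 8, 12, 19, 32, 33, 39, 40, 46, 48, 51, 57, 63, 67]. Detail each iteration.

Binary search for 40 in [1, 2, 5, 7, 8, 12, 19, 32, 33, 39, 40, 46, 48, 51, 57, 63, 67]:

lo=0, hi=16, mid=8, arr[mid]=33 -> 33 < 40, search right half
lo=9, hi=16, mid=12, arr[mid]=48 -> 48 > 40, search left half
lo=9, hi=11, mid=10, arr[mid]=40 -> Found target at index 10!

Binary search finds 40 at index 10 after 3 comparisons. The search repeatedly halves the search space by comparing with the middle element.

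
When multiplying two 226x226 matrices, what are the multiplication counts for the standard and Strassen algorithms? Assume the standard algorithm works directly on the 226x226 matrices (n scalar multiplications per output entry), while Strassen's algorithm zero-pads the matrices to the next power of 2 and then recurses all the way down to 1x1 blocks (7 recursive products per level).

Matrix multiplication for 226x226 matrices:

Strassen's algorithm requires power-of-2 dimensions. Pad 226x226 to 256x256 (next power of 2).

Standard algorithm: 226^3 = 11543176 multiplications
Strassen's algorithm: 7^(log2(256)) = 7^8 = 5764801 multiplications
Savings: 11543176 - 5764801 = 5778375 multiplications

Standard: 11543176 multiplications (226^3). Strassen: 5764801 multiplications (7^8, after padding to 256x256). Strassen reduces 8 recursive multiplications to 7 at each level.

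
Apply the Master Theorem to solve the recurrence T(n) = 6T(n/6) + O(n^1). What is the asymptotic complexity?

Master Theorem for T(n) = 6T(n/6) + O(n^1):

a = 6, b = 6, c = 1
log_b(a) = log_6(6) = 1.0000

Case 2: c = 1 = log_6(6) = 1.0000
T(n) = O(n^1 log n) = O(n log n)

For T(n) = 6T(n/6) + O(n^1): log_6(6) = 1.0000. This is Case 2 of the Master Theorem (c = log_b(a), equal work at all levels), giving O(n log n).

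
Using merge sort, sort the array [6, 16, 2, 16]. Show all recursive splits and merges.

Merge sort trace:

Split: [6, 16, 2, 16] -> [6, 16] and [2, 16]
  Split: [6, 16] -> [6] and [16]
  Merge: [6] + [16] -> [6, 16]
  Split: [2, 16] -> [2] and [16]
  Merge: [2] + [16] -> [2, 16]
Merge: [6, 16] + [2, 16] -> [2, 6, 16, 16]

Final sorted array: [2, 6, 16, 16]

The merge sort proceeds by recursively splitting the array and merging sorted halves.
After all merges, the sorted array is [2, 6, 16, 16].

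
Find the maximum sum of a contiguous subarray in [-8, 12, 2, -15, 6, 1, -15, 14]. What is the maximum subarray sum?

Using Kadane's algorithm on [-8, 12, 2, -15, 6, 1, -15, 14]:

Scanning through the array:
Position 1 (value 12): max_ending_here = 12, max_so_far = 12
Position 2 (value 2): max_ending_here = 14, max_so_far = 14
Position 3 (value -15): max_ending_here = -1, max_so_far = 14
Position 4 (value 6): max_ending_here = 6, max_so_far = 14
Position 5 (value 1): max_ending_here = 7, max_so_far = 14
Position 6 (value -15): max_ending_here = -8, max_so_far = 14
Position 7 (value 14): max_ending_here = 14, max_so_far = 14

Maximum subarray: [12, 2]
Maximum sum: 14

The maximum subarray is [12, 2] with sum 14. This subarray runs from index 1 to index 2.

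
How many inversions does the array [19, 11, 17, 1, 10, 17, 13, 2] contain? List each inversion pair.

Finding inversions in [19, 11, 17, 1, 10, 17, 13, 2]:

(0, 1): arr[0]=19 > arr[1]=11
(0, 2): arr[0]=19 > arr[2]=17
(0, 3): arr[0]=19 > arr[3]=1
(0, 4): arr[0]=19 > arr[4]=10
(0, 5): arr[0]=19 > arr[5]=17
(0, 6): arr[0]=19 > arr[6]=13
(0, 7): arr[0]=19 > arr[7]=2
(1, 3): arr[1]=11 > arr[3]=1
(1, 4): arr[1]=11 > arr[4]=10
(1, 7): arr[1]=11 > arr[7]=2
(2, 3): arr[2]=17 > arr[3]=1
(2, 4): arr[2]=17 > arr[4]=10
(2, 6): arr[2]=17 > arr[6]=13
(2, 7): arr[2]=17 > arr[7]=2
(4, 7): arr[4]=10 > arr[7]=2
(5, 6): arr[5]=17 > arr[6]=13
(5, 7): arr[5]=17 > arr[7]=2
(6, 7): arr[6]=13 > arr[7]=2

Total inversions: 18

The array has 18 inversion(s): (0,1), (0,2), (0,3), (0,4), (0,5), (0,6), (0,7), (1,3), (1,4), (1,7), (2,3), (2,4), (2,6), (2,7), (4,7), (5,6), (5,7), (6,7). Each pair (i,j) satisfies i < j and arr[i] > arr[j].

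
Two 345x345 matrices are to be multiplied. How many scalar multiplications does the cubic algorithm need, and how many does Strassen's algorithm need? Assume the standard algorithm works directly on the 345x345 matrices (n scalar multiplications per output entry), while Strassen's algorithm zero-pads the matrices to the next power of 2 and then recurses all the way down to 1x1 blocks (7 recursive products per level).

Matrix multiplication for 345x345 matrices:

Strassen's algorithm requires power-of-2 dimensions. Pad 345x345 to 512x512 (next power of 2).

Standard algorithm: 345^3 = 41063625 multiplications
Strassen's algorithm: 7^(log2(512)) = 7^9 = 40353607 multiplications
Savings: 41063625 - 40353607 = 710018 multiplications

Standard: 41063625 multiplications (345^3). Strassen: 40353607 multiplications (7^9, after padding to 512x512). Strassen reduces 8 recursive multiplications to 7 at each level.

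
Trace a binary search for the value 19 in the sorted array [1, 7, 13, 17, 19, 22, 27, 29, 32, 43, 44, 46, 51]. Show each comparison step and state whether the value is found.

Binary search for 19 in [1, 7, 13, 17, 19, 22, 27, 29, 32, 43, 44, 46, 51]:

lo=0, hi=12, mid=6, arr[mid]=27 -> 27 > 19, search left half
lo=0, hi=5, mid=2, arr[mid]=13 -> 13 < 19, search right half
lo=3, hi=5, mid=4, arr[mid]=19 -> Found target at index 4!

Binary search finds 19 at index 4 after 3 comparisons. The search repeatedly halves the search space by comparing with the middle element.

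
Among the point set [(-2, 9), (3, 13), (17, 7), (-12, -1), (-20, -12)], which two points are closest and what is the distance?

Computing all pairwise distances among 5 points:

d((-2, 9), (3, 13)) = 6.4031 <-- minimum
d((-2, 9), (17, 7)) = 19.105
d((-2, 9), (-12, -1)) = 14.1421
d((-2, 9), (-20, -12)) = 27.6586
d((3, 13), (17, 7)) = 15.2315
d((3, 13), (-12, -1)) = 20.5183
d((3, 13), (-20, -12)) = 33.9706
d((17, 7), (-12, -1)) = 30.0832
d((17, 7), (-20, -12)) = 41.5933
d((-12, -1), (-20, -12)) = 13.6015

Closest pair: (-2, 9) and (3, 13) with distance 6.4031

The closest pair is (-2, 9) and (3, 13) with Euclidean distance 6.4031. For 5 points, brute-force pairwise comparison is shown above. For large n, the divide-and-conquer algorithm (sort by x, recurse on halves, check the dividing strip) achieves O(n log n).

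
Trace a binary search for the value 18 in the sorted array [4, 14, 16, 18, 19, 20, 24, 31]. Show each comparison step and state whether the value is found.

Binary search for 18 in [4, 14, 16, 18, 19, 20, 24, 31]:

lo=0, hi=7, mid=3, arr[mid]=18 -> Found target at index 3!

Binary search finds 18 at index 3 after 1 comparisons. The search repeatedly halves the search space by comparing with the middle element.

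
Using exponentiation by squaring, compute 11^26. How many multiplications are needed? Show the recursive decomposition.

Computing 11^26 by squaring (build up from 11^1; each line after the first costs one multiplication):

11^1 = 11
11^2 = (11^1)^2 = 11^2 = 121
11^3 = 11 * 11^2 = 11 * 121 = 1331
11^6 = (11^3)^2 = 1331^2 = 1771561
11^12 = (11^6)^2 = 1771561^2 = 3138428376721
11^13 = 11 * 11^12 = 11 * 3138428376721 = 34522712143931
11^26 = (11^13)^2 = 34522712143931^2 = 1191817653772720942460132761

Result: 1191817653772720942460132761
Multiplications needed: 6 (6 lines after 11^1)

11^26 = 1191817653772720942460132761. Using exponentiation by squaring, this requires 6 multiplications. The key idea: if the exponent is even, square the half-power; if odd, multiply by the base once.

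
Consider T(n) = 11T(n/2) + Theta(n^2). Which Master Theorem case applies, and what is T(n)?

Master Theorem for T(n) = 11T(n/2) + O(n^2):

a = 11, b = 2, c = 2
log_b(a) = log_2(11) = 3.4594

Case 1: c = 2 < log_2(11) = 3.4594
T(n) = O(n^(log_2 11))

For T(n) = 11T(n/2) + O(n^2): log_2(11) = 3.4594. This is Case 1 of the Master Theorem (c < log_b(a), work dominated by leaves), giving O(n^(log_2 11)).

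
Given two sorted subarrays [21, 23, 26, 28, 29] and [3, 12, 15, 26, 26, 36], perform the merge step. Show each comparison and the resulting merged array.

Merging process:

Compare 21 vs 3: take 3 from right. Merged: [3]
Compare 21 vs 12: take 12 from right. Merged: [3, 12]
Compare 21 vs 15: take 15 from right. Merged: [3, 12, 15]
Compare 21 vs 26: take 21 from left. Merged: [3, 12, 15, 21]
Compare 23 vs 26: take 23 from left. Merged: [3, 12, 15, 21, 23]
Compare 26 vs 26: take 26 from left. Merged: [3, 12, 15, 21, 23, 26]
Compare 28 vs 26: take 26 from right. Merged: [3, 12, 15, 21, 23, 26, 26]
Compare 28 vs 26: take 26 from right. Merged: [3, 12, 15, 21, 23, 26, 26, 26]
Compare 28 vs 36: take 28 from left. Merged: [3, 12, 15, 21, 23, 26, 26, 26, 28]
Compare 29 vs 36: take 29 from left. Merged: [3, 12, 15, 21, 23, 26, 26, 26, 28, 29]
Append remaining from right: [36]. Merged: [3, 12, 15, 21, 23, 26, 26, 26, 28, 29, 36]

Final merged array: [3, 12, 15, 21, 23, 26, 26, 26, 28, 29, 36]
Total comparisons: 10

The merged array is [3, 12, 15, 21, 23, 26, 26, 26, 28, 29, 36], requiring 10 comparisons. The merge step runs in O(n) time where n is the total number of elements.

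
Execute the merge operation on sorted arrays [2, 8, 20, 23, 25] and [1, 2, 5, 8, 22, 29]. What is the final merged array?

Merging process:

Compare 2 vs 1: take 1 from right. Merged: [1]
Compare 2 vs 2: take 2 from left. Merged: [1, 2]
Compare 8 vs 2: take 2 from right. Merged: [1, 2, 2]
Compare 8 vs 5: take 5 from right. Merged: [1, 2, 2, 5]
Compare 8 vs 8: take 8 from left. Merged: [1, 2, 2, 5, 8]
Compare 20 vs 8: take 8 from right. Merged: [1, 2, 2, 5, 8, 8]
Compare 20 vs 22: take 20 from left. Merged: [1, 2, 2, 5, 8, 8, 20]
Compare 23 vs 22: take 22 from right. Merged: [1, 2, 2, 5, 8, 8, 20, 22]
Compare 23 vs 29: take 23 from left. Merged: [1, 2, 2, 5, 8, 8, 20, 22, 23]
Compare 25 vs 29: take 25 from left. Merged: [1, 2, 2, 5, 8, 8, 20, 22, 23, 25]
Append remaining from right: [29]. Merged: [1, 2, 2, 5, 8, 8, 20, 22, 23, 25, 29]

Final merged array: [1, 2, 2, 5, 8, 8, 20, 22, 23, 25, 29]
Total comparisons: 10

The merged array is [1, 2, 2, 5, 8, 8, 20, 22, 23, 25, 29], requiring 10 comparisons. The merge step runs in O(n) time where n is the total number of elements.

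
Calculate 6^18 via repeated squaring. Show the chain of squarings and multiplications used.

Computing 6^18 by squaring (build up from 6^1; each line after the first costs one multiplication):

6^1 = 6
6^2 = (6^1)^2 = 6^2 = 36
6^4 = (6^2)^2 = 36^2 = 1296
6^8 = (6^4)^2 = 1296^2 = 1679616
6^9 = 6 * 6^8 = 6 * 1679616 = 10077696
6^18 = (6^9)^2 = 10077696^2 = 101559956668416

Result: 101559956668416
Multiplications needed: 5 (5 lines after 6^1)

6^18 = 101559956668416. Using exponentiation by squaring, this requires 5 multiplications. The key idea: if the exponent is even, square the half-power; if odd, multiply by the base once.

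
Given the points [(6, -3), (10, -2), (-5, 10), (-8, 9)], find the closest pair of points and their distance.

Computing all pairwise distances among 4 points:

d((6, -3), (10, -2)) = 4.1231
d((6, -3), (-5, 10)) = 17.0294
d((6, -3), (-8, 9)) = 18.4391
d((10, -2), (-5, 10)) = 19.2094
d((10, -2), (-8, 9)) = 21.095
d((-5, 10), (-8, 9)) = 3.1623 <-- minimum

Closest pair: (-5, 10) and (-8, 9) with distance 3.1623

The closest pair is (-5, 10) and (-8, 9) with Euclidean distance 3.1623. For 4 points, brute-force pairwise comparison is shown above. For large n, the divide-and-conquer algorithm (sort by x, recurse on halves, check the dividing strip) achieves O(n log n).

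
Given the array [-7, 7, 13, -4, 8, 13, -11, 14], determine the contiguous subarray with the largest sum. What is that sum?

Using Kadane's algorithm on [-7, 7, 13, -4, 8, 13, -11, 14]:

Scanning through the array:
Position 1 (value 7): max_ending_here = 7, max_so_far = 7
Position 2 (value 13): max_ending_here = 20, max_so_far = 20
Position 3 (value -4): max_ending_here = 16, max_so_far = 20
Position 4 (value 8): max_ending_here = 24, max_so_far = 24
Position 5 (value 13): max_ending_here = 37, max_so_far = 37
Position 6 (value -11): max_ending_here = 26, max_so_far = 37
Position 7 (value 14): max_ending_here = 40, max_so_far = 40

Maximum subarray: [7, 13, -4, 8, 13, -11, 14]
Maximum sum: 40

The maximum subarray is [7, 13, -4, 8, 13, -11, 14] with sum 40. This subarray runs from index 1 to index 7.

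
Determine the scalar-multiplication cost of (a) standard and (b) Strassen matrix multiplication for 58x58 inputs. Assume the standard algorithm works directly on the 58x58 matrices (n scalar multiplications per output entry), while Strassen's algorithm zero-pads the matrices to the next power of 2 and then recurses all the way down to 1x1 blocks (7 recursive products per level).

Matrix multiplication for 58x58 matrices:

Strassen's algorithm requires power-of-2 dimensions. Pad 58x58 to 64x64 (next power of 2).

Standard algorithm: 58^3 = 195112 multiplications
Strassen's algorithm: 7^(log2(64)) = 7^6 = 117649 multiplications
Savings: 195112 - 117649 = 77463 multiplications

Standard: 195112 multiplications (58^3). Strassen: 117649 multiplications (7^6, after padding to 64x64). Strassen reduces 8 recursive multiplications to 7 at each level.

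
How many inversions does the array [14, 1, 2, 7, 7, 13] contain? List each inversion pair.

Finding inversions in [14, 1, 2, 7, 7, 13]:

(0, 1): arr[0]=14 > arr[1]=1
(0, 2): arr[0]=14 > arr[2]=2
(0, 3): arr[0]=14 > arr[3]=7
(0, 4): arr[0]=14 > arr[4]=7
(0, 5): arr[0]=14 > arr[5]=13

Total inversions: 5

The array has 5 inversion(s): (0,1), (0,2), (0,3), (0,4), (0,5). Each pair (i,j) satisfies i < j and arr[i] > arr[j].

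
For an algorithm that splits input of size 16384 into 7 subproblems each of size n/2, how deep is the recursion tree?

For divide and conquer with division factor 2:

Problem sizes at each level:
Level 0: 16384
Level 1: 8192
Level 2: 4096
Level 3: 2048
Level 4: 1024
Level 5: 512
Level 6: 256
Level 7: 128
Level 8: 64
Level 9: 32
Level 10: 16
Level 11: 8
Level 12: 4
Level 13: 2
Level 14: 1

The root is level 0 and the size-1 base case is level 14 (the tree spans levels 0 through 14, i.e. 15 levels counting the root), so the depth is the number of divisions: log_2(16384) = 14

The recursion tree depth is log_2(16384) = 14. At each level, the problem size is divided by 2, so it takes 14 divisions to reduce to a base case of size 1. The algorithm makes 7 recursive calls at each level.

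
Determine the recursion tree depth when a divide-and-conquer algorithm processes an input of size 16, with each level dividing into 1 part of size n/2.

For divide and conquer with division factor 2:

Problem sizes at each level:
Level 0: 16
Level 1: 8
Level 2: 4
Level 3: 2
Level 4: 1

The root is level 0 and the size-1 base case is level 4 (the tree spans levels 0 through 4, i.e. 5 levels counting the root), so the depth is the number of divisions: log_2(16) = 4

The recursion tree depth is log_2(16) = 4. At each level, the problem size is divided by 2, so it takes 4 divisions to reduce to a base case of size 1. The algorithm makes 1 recursive call at each level.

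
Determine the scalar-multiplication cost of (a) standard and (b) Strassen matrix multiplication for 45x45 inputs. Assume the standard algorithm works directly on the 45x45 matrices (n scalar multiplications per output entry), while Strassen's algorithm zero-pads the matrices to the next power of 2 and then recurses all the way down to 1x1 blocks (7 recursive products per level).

Matrix multiplication for 45x45 matrices:

Strassen's algorithm requires power-of-2 dimensions. Pad 45x45 to 64x64 (next power of 2).

Standard algorithm: 45^3 = 91125 multiplications
Strassen's algorithm: 7^(log2(64)) = 7^6 = 117649 multiplications
Difference: 91125 - 117649 = -26524 (Strassen uses MORE here due to padding overhead — for small or just-over-power-of-2 n, padding can outweigh the per-level savings)

Standard: 91125 multiplications (45^3). Strassen: 117649 multiplications (7^6, after padding to 64x64). Strassen reduces 8 recursive multiplications to 7 at each level.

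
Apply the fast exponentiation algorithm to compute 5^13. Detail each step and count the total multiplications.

Computing 5^13 by squaring (build up from 5^1; each line after the first costs one multiplication):

5^1 = 5
5^2 = (5^1)^2 = 5^2 = 25
5^3 = 5 * 5^2 = 5 * 25 = 125
5^6 = (5^3)^2 = 125^2 = 15625
5^12 = (5^6)^2 = 15625^2 = 244140625
5^13 = 5 * 5^12 = 5 * 244140625 = 1220703125

Result: 1220703125
Multiplications needed: 5 (5 lines after 5^1)

5^13 = 1220703125. Using exponentiation by squaring, this requires 5 multiplications. The key idea: if the exponent is even, square the half-power; if odd, multiply by the base once.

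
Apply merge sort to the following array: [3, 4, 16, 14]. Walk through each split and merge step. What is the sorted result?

Merge sort trace:

Split: [3, 4, 16, 14] -> [3, 4] and [16, 14]
  Split: [3, 4] -> [3] and [4]
  Merge: [3] + [4] -> [3, 4]
  Split: [16, 14] -> [16] and [14]
  Merge: [16] + [14] -> [14, 16]
Merge: [3, 4] + [14, 16] -> [3, 4, 14, 16]

Final sorted array: [3, 4, 14, 16]

The merge sort proceeds by recursively splitting the array and merging sorted halves.
After all merges, the sorted array is [3, 4, 14, 16].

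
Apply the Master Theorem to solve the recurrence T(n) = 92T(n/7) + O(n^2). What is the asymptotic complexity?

Master Theorem for T(n) = 92T(n/7) + O(n^2):

a = 92, b = 7, c = 2
log_b(a) = log_7(92) = 2.3237

Case 1: c = 2 < log_7(92) = 2.3237
T(n) = O(n^(log_7 92))

For T(n) = 92T(n/7) + O(n^2): log_7(92) = 2.3237. This is Case 1 of the Master Theorem (c < log_b(a), work dominated by leaves), giving O(n^(log_7 92)).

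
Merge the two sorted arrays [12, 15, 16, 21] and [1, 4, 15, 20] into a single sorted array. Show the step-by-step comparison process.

Merging process:

Compare 12 vs 1: take 1 from right. Merged: [1]
Compare 12 vs 4: take 4 from right. Merged: [1, 4]
Compare 12 vs 15: take 12 from left. Merged: [1, 4, 12]
Compare 15 vs 15: take 15 from left. Merged: [1, 4, 12, 15]
Compare 16 vs 15: take 15 from right. Merged: [1, 4, 12, 15, 15]
Compare 16 vs 20: take 16 from left. Merged: [1, 4, 12, 15, 15, 16]
Compare 21 vs 20: take 20 from right. Merged: [1, 4, 12, 15, 15, 16, 20]
Append remaining from left: [21]. Merged: [1, 4, 12, 15, 15, 16, 20, 21]

Final merged array: [1, 4, 12, 15, 15, 16, 20, 21]
Total comparisons: 7

The merged array is [1, 4, 12, 15, 15, 16, 20, 21], requiring 7 comparisons. The merge step runs in O(n) time where n is the total number of elements.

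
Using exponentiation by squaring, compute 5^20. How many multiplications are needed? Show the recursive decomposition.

Computing 5^20 by squaring (build up from 5^1; each line after the first costs one multiplication):

5^1 = 5
5^2 = (5^1)^2 = 5^2 = 25
5^4 = (5^2)^2 = 25^2 = 625
5^5 = 5 * 5^4 = 5 * 625 = 3125
5^10 = (5^5)^2 = 3125^2 = 9765625
5^20 = (5^10)^2 = 9765625^2 = 95367431640625

Result: 95367431640625
Multiplications needed: 5 (5 lines after 5^1)

5^20 = 95367431640625. Using exponentiation by squaring, this requires 5 multiplications. The key idea: if the exponent is even, square the half-power; if odd, multiply by the base once.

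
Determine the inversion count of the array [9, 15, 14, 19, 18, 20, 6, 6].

Finding inversions in [9, 15, 14, 19, 18, 20, 6, 6]:

(0, 6): arr[0]=9 > arr[6]=6
(0, 7): arr[0]=9 > arr[7]=6
(1, 2): arr[1]=15 > arr[2]=14
(1, 6): arr[1]=15 > arr[6]=6
(1, 7): arr[1]=15 > arr[7]=6
(2, 6): arr[2]=14 > arr[6]=6
(2, 7): arr[2]=14 > arr[7]=6
(3, 4): arr[3]=19 > arr[4]=18
(3, 6): arr[3]=19 > arr[6]=6
(3, 7): arr[3]=19 > arr[7]=6
(4, 6): arr[4]=18 > arr[6]=6
(4, 7): arr[4]=18 > arr[7]=6
(5, 6): arr[5]=20 > arr[6]=6
(5, 7): arr[5]=20 > arr[7]=6

Total inversions: 14

The array has 14 inversion(s): (0,6), (0,7), (1,2), (1,6), (1,7), (2,6), (2,7), (3,4), (3,6), (3,7), (4,6), (4,7), (5,6), (5,7). Each pair (i,j) satisfies i < j and arr[i] > arr[j].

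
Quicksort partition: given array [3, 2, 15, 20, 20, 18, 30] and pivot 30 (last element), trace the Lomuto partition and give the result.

Lomuto partition with pivot = 30:

Initial array: [3, 2, 15, 20, 20, 18, 30]

arr[0]=3 <= 30: swap with position 0, array becomes [3, 2, 15, 20, 20, 18, 30]
arr[1]=2 <= 30: swap with position 1, array becomes [3, 2, 15, 20, 20, 18, 30]
arr[2]=15 <= 30: swap with position 2, array becomes [3, 2, 15, 20, 20, 18, 30]
arr[3]=20 <= 30: swap with position 3, array becomes [3, 2, 15, 20, 20, 18, 30]
arr[4]=20 <= 30: swap with position 4, array becomes [3, 2, 15, 20, 20, 18, 30]
arr[5]=18 <= 30: swap with position 5, array becomes [3, 2, 15, 20, 20, 18, 30]

Place pivot at position 6: [3, 2, 15, 20, 20, 18, 30]
Pivot position: 6

After partitioning with pivot 30, the array becomes [3, 2, 15, 20, 20, 18, 30]. The pivot is placed at index 6. All elements to the left of the pivot are <= 30, and all elements to the right are > 30.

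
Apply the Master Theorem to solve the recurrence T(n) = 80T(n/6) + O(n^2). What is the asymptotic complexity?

Master Theorem for T(n) = 80T(n/6) + O(n^2):

a = 80, b = 6, c = 2
log_b(a) = log_6(80) = 2.4457

Case 1: c = 2 < log_6(80) = 2.4457
T(n) = O(n^(log_6 80))

For T(n) = 80T(n/6) + O(n^2): log_6(80) = 2.4457. This is Case 1 of the Master Theorem (c < log_b(a), work dominated by leaves), giving O(n^(log_6 80)).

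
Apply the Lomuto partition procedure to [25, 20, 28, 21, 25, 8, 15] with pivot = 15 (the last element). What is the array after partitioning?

Lomuto partition with pivot = 15:

Initial array: [25, 20, 28, 21, 25, 8, 15]

arr[0]=25 > 15: no swap
arr[1]=20 > 15: no swap
arr[2]=28 > 15: no swap
arr[3]=21 > 15: no swap
arr[4]=25 > 15: no swap
arr[5]=8 <= 15: swap with position 0, array becomes [8, 20, 28, 21, 25, 25, 15]

Place pivot at position 1: [8, 15, 28, 21, 25, 25, 20]
Pivot position: 1

After partitioning with pivot 15, the array becomes [8, 15, 28, 21, 25, 25, 20]. The pivot is placed at index 1. All elements to the left of the pivot are <= 15, and all elements to the right are > 15.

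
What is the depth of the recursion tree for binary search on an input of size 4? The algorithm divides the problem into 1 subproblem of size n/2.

For divide and conquer with division factor 2:

Problem sizes at each level:
Level 0: 4
Level 1: 2
Level 2: 1

The root is level 0 and the size-1 base case is level 2 (the tree spans levels 0 through 2, i.e. 3 levels counting the root), so the depth is the number of divisions: log_2(4) = 2

The recursion tree depth is log_2(4) = 2. At each level, the problem size is divided by 2, so it takes 2 divisions to reduce to a base case of size 1. The algorithm makes 1 recursive call at each level.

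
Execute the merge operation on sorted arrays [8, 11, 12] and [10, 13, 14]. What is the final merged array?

Merging process:

Compare 8 vs 10: take 8 from left. Merged: [8]
Compare 11 vs 10: take 10 from right. Merged: [8, 10]
Compare 11 vs 13: take 11 from left. Merged: [8, 10, 11]
Compare 12 vs 13: take 12 from left. Merged: [8, 10, 11, 12]
Append remaining from right: [13, 14]. Merged: [8, 10, 11, 12, 13, 14]

Final merged array: [8, 10, 11, 12, 13, 14]
Total comparisons: 4

The merged array is [8, 10, 11, 12, 13, 14], requiring 4 comparisons. The merge step runs in O(n) time where n is the total number of elements.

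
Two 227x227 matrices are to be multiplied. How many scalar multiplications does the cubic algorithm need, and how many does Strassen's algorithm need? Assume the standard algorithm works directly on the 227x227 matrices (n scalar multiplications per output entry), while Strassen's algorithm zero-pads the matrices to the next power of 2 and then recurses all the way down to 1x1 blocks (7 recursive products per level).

Matrix multiplication for 227x227 matrices:

Strassen's algorithm requires power-of-2 dimensions. Pad 227x227 to 256x256 (next power of 2).

Standard algorithm: 227^3 = 11697083 multiplications
Strassen's algorithm: 7^(log2(256)) = 7^8 = 5764801 multiplications
Savings: 11697083 - 5764801 = 5932282 multiplications

Standard: 11697083 multiplications (227^3). Strassen: 5764801 multiplications (7^8, after padding to 256x256). Strassen reduces 8 recursive multiplications to 7 at each level.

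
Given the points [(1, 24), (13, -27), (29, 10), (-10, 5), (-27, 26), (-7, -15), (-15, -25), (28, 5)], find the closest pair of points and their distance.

Computing all pairwise distances among 8 points:

d((1, 24), (13, -27)) = 52.3927
d((1, 24), (29, 10)) = 31.305
d((1, 24), (-10, 5)) = 21.9545
d((1, 24), (-27, 26)) = 28.0713
d((1, 24), (-7, -15)) = 39.8121
d((1, 24), (-15, -25)) = 51.5461
d((1, 24), (28, 5)) = 33.0151
d((13, -27), (29, 10)) = 40.3113
d((13, -27), (-10, 5)) = 39.4081
d((13, -27), (-27, 26)) = 66.4003
d((13, -27), (-7, -15)) = 23.3238
d((13, -27), (-15, -25)) = 28.0713
d((13, -27), (28, 5)) = 35.3412
d((29, 10), (-10, 5)) = 39.3192
d((29, 10), (-27, 26)) = 58.2409
d((29, 10), (-7, -15)) = 43.8292
d((29, 10), (-15, -25)) = 56.2228
d((29, 10), (28, 5)) = 5.099 <-- minimum
d((-10, 5), (-27, 26)) = 27.0185
d((-10, 5), (-7, -15)) = 20.2237
d((-10, 5), (-15, -25)) = 30.4138
d((-10, 5), (28, 5)) = 38.0
d((-27, 26), (-7, -15)) = 45.618
d((-27, 26), (-15, -25)) = 52.3927
d((-27, 26), (28, 5)) = 58.8727
d((-7, -15), (-15, -25)) = 12.8062
d((-7, -15), (28, 5)) = 40.3113
d((-15, -25), (28, 5)) = 52.4309

Closest pair: (29, 10) and (28, 5) with distance 5.099

The closest pair is (29, 10) and (28, 5) with Euclidean distance 5.099. For 8 points, brute-force pairwise comparison is shown above. For large n, the divide-and-conquer algorithm (sort by x, recurse on halves, check the dividing strip) achieves O(n log n).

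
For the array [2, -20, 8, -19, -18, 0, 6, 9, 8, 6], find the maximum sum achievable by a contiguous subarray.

Using Kadane's algorithm on [2, -20, 8, -19, -18, 0, 6, 9, 8, 6]:

Scanning through the array:
Position 1 (value -20): max_ending_here = -18, max_so_far = 2
Position 2 (value 8): max_ending_here = 8, max_so_far = 8
Position 3 (value -19): max_ending_here = -11, max_so_far = 8
Position 4 (value -18): max_ending_here = -18, max_so_far = 8
Position 5 (value 0): max_ending_here = 0, max_so_far = 8
Position 6 (value 6): max_ending_here = 6, max_so_far = 8
Position 7 (value 9): max_ending_here = 15, max_so_far = 15
Position 8 (value 8): max_ending_here = 23, max_so_far = 23
Position 9 (value 6): max_ending_here = 29, max_so_far = 29

Maximum subarray: [0, 6, 9, 8, 6]
Maximum sum: 29

The maximum subarray is [0, 6, 9, 8, 6] with sum 29. This subarray runs from index 5 to index 9.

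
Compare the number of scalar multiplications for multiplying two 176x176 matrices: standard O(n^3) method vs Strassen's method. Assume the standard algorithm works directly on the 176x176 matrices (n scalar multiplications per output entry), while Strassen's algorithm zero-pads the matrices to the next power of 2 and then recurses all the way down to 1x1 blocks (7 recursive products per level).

Matrix multiplication for 176x176 matrices:

Strassen's algorithm requires power-of-2 dimensions. Pad 176x176 to 256x256 (next power of 2).

Standard algorithm: 176^3 = 5451776 multiplications
Strassen's algorithm: 7^(log2(256)) = 7^8 = 5764801 multiplications
Difference: 5451776 - 5764801 = -313025 (Strassen uses MORE here due to padding overhead — for small or just-over-power-of-2 n, padding can outweigh the per-level savings)

Standard: 5451776 multiplications (176^3). Strassen: 5764801 multiplications (7^8, after padding to 256x256). Strassen reduces 8 recursive multiplications to 7 at each level.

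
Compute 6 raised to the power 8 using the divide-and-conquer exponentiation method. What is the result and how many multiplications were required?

Computing 6^8 by squaring (build up from 6^1; each line after the first costs one multiplication):

6^1 = 6
6^2 = (6^1)^2 = 6^2 = 36
6^4 = (6^2)^2 = 36^2 = 1296
6^8 = (6^4)^2 = 1296^2 = 1679616

Result: 1679616
Multiplications needed: 3 (3 lines after 6^1)

6^8 = 1679616. Using exponentiation by squaring, this requires 3 multiplications. The key idea: if the exponent is even, square the half-power; if odd, multiply by the base once.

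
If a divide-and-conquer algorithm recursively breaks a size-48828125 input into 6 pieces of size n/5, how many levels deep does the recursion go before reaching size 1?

For divide and conquer with division factor 5:

Problem sizes at each level:
Level 0: 48828125
Level 1: 9765625
Level 2: 1953125
Level 3: 390625
Level 4: 78125
Level 5: 15625
Level 6: 3125
Level 7: 625
Level 8: 125
Level 9: 25
Level 10: 5
Level 11: 1

The root is level 0 and the size-1 base case is level 11 (the tree spans levels 0 through 11, i.e. 12 levels counting the root), so the depth is the number of divisions: log_5(48828125) = 11

The recursion tree depth is log_5(48828125) = 11. At each level, the problem size is divided by 5, so it takes 11 divisions to reduce to a base case of size 1. The algorithm makes 6 recursive calls at each level.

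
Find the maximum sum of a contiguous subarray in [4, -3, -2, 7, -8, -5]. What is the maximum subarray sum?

Using Kadane's algorithm on [4, -3, -2, 7, -8, -5]:

Scanning through the array:
Position 1 (value -3): max_ending_here = 1, max_so_far = 4
Position 2 (value -2): max_ending_here = -1, max_so_far = 4
Position 3 (value 7): max_ending_here = 7, max_so_far = 7
Position 4 (value -8): max_ending_here = -1, max_so_far = 7
Position 5 (value -5): max_ending_here = -5, max_so_far = 7

Maximum subarray: [7]
Maximum sum: 7

The maximum subarray is [7] with sum 7. This subarray runs from index 3 to index 3.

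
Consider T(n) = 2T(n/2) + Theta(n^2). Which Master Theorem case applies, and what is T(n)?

Master Theorem for T(n) = 2T(n/2) + O(n^2):

a = 2, b = 2, c = 2
log_b(a) = log_2(2) = 1.0000

Case 3: c = 2 > log_2(2) = 1.0000
T(n) = O(n^2) = O(n^2)

For T(n) = 2T(n/2) + O(n^2): log_2(2) = 1.0000. This is Case 3 of the Master Theorem (c > log_b(a), work dominated by root), giving O(n^2).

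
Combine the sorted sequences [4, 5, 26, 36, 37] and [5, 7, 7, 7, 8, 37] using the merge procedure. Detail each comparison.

Merging process:

Compare 4 vs 5: take 4 from left. Merged: [4]
Compare 5 vs 5: take 5 from left. Merged: [4, 5]
Compare 26 vs 5: take 5 from right. Merged: [4, 5, 5]
Compare 26 vs 7: take 7 from right. Merged: [4, 5, 5, 7]
Compare 26 vs 7: take 7 from right. Merged: [4, 5, 5, 7, 7]
Compare 26 vs 7: take 7 from right. Merged: [4, 5, 5, 7, 7, 7]
Compare 26 vs 8: take 8 from right. Merged: [4, 5, 5, 7, 7, 7, 8]
Compare 26 vs 37: take 26 from left. Merged: [4, 5, 5, 7, 7, 7, 8, 26]
Compare 36 vs 37: take 36 from left. Merged: [4, 5, 5, 7, 7, 7, 8, 26, 36]
Compare 37 vs 37: take 37 from left. Merged: [4, 5, 5, 7, 7, 7, 8, 26, 36, 37]
Append remaining from right: [37]. Merged: [4, 5, 5, 7, 7, 7, 8, 26, 36, 37, 37]

Final merged array: [4, 5, 5, 7, 7, 7, 8, 26, 36, 37, 37]
Total comparisons: 10

The merged array is [4, 5, 5, 7, 7, 7, 8, 26, 36, 37, 37], requiring 10 comparisons. The merge step runs in O(n) time where n is the total number of elements.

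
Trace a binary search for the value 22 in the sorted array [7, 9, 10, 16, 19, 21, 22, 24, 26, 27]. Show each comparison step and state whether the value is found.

Binary search for 22 in [7, 9, 10, 16, 19, 21, 22, 24, 26, 27]:

lo=0, hi=9, mid=4, arr[mid]=19 -> 19 < 22, search right half
lo=5, hi=9, mid=7, arr[mid]=24 -> 24 > 22, search left half
lo=5, hi=6, mid=5, arr[mid]=21 -> 21 < 22, search right half
lo=6, hi=6, mid=6, arr[mid]=22 -> Found target at index 6!

Binary search finds 22 at index 6 after 4 comparisons. The search repeatedly halves the search space by comparing with the middle element.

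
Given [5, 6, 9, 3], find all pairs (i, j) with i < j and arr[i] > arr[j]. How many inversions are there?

Finding inversions in [5, 6, 9, 3]:

(0, 3): arr[0]=5 > arr[3]=3
(1, 3): arr[1]=6 > arr[3]=3
(2, 3): arr[2]=9 > arr[3]=3

Total inversions: 3

The array has 3 inversion(s): (0,3), (1,3), (2,3). Each pair (i,j) satisfies i < j and arr[i] > arr[j].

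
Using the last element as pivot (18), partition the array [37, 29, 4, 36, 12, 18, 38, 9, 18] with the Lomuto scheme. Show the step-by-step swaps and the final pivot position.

Lomuto partition with pivot = 18:

Initial array: [37, 29, 4, 36, 12, 18, 38, 9, 18]

arr[0]=37 > 18: no swap
arr[1]=29 > 18: no swap
arr[2]=4 <= 18: swap with position 0, array becomes [4, 29, 37, 36, 12, 18, 38, 9, 18]
arr[3]=36 > 18: no swap
arr[4]=12 <= 18: swap with position 1, array becomes [4, 12, 37, 36, 29, 18, 38, 9, 18]
arr[5]=18 <= 18: swap with position 2, array becomes [4, 12, 18, 36, 29, 37, 38, 9, 18]
arr[6]=38 > 18: no swap
arr[7]=9 <= 18: swap with position 3, array becomes [4, 12, 18, 9, 29, 37, 38, 36, 18]

Place pivot at position 4: [4, 12, 18, 9, 18, 37, 38, 36, 29]
Pivot position: 4

After partitioning with pivot 18, the array becomes [4, 12, 18, 9, 18, 37, 38, 36, 29]. The pivot is placed at index 4. All elements to the left of the pivot are <= 18, and all elements to the right are > 18.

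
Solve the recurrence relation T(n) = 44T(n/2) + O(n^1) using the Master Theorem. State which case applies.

Master Theorem for T(n) = 44T(n/2) + O(n^1):

a = 44, b = 2, c = 1
log_b(a) = log_2(44) = 5.4594

Case 1: c = 1 < log_2(44) = 5.4594
T(n) = O(n^(log_2 44))

For T(n) = 44T(n/2) + O(n^1): log_2(44) = 5.4594. This is Case 1 of the Master Theorem (c < log_b(a), work dominated by leaves), giving O(n^(log_2 44)).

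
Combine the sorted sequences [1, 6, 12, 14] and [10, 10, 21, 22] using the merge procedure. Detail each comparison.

Merging process:

Compare 1 vs 10: take 1 from left. Merged: [1]
Compare 6 vs 10: take 6 from left. Merged: [1, 6]
Compare 12 vs 10: take 10 from right. Merged: [1, 6, 10]
Compare 12 vs 10: take 10 from right. Merged: [1, 6, 10, 10]
Compare 12 vs 21: take 12 from left. Merged: [1, 6, 10, 10, 12]
Compare 14 vs 21: take 14 from left. Merged: [1, 6, 10, 10, 12, 14]
Append remaining from right: [21, 22]. Merged: [1, 6, 10, 10, 12, 14, 21, 22]

Final merged array: [1, 6, 10, 10, 12, 14, 21, 22]
Total comparisons: 6

The merged array is [1, 6, 10, 10, 12, 14, 21, 22], requiring 6 comparisons. The merge step runs in O(n) time where n is the total number of elements.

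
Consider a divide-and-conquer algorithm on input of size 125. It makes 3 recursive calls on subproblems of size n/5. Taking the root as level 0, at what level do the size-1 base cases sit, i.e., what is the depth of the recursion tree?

For divide and conquer with division factor 5:

Problem sizes at each level:
Level 0: 125
Level 1: 25
Level 2: 5
Level 3: 1

The root is level 0 and the size-1 base case is level 3 (the tree spans levels 0 through 3, i.e. 4 levels counting the root), so the depth is the number of divisions: log_5(125) = 3

The recursion tree depth is log_5(125) = 3. At each level, the problem size is divided by 5, so it takes 3 divisions to reduce to a base case of size 1. The algorithm makes 3 recursive calls at each level.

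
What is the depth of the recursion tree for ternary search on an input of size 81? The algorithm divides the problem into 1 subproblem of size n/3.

For divide and conquer with division factor 3:

Problem sizes at each level:
Level 0: 81
Level 1: 27
Level 2: 9
Level 3: 3
Level 4: 1

The root is level 0 and the size-1 base case is level 4 (the tree spans levels 0 through 4, i.e. 5 levels counting the root), so the depth is the number of divisions: log_3(81) = 4

The recursion tree depth is log_3(81) = 4. At each level, the problem size is divided by 3, so it takes 4 divisions to reduce to a base case of size 1. The algorithm makes 1 recursive call at each level.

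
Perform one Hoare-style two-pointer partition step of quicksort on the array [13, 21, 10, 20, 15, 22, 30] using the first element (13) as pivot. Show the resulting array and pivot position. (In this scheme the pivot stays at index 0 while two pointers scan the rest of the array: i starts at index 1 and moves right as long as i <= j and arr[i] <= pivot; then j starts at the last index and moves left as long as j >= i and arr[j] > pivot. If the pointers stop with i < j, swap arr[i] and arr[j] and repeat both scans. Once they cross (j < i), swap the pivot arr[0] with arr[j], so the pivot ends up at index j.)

Hoare-style two-pointer partition with pivot = 13:

Initial array: [13, 21, 10, 20, 15, 22, 30]

Pointers start at i = 1, j = 6.
i stops at index 1 (arr[1]=21 > 13), j stops at index 2 (arr[2]=10 <= 13): swap arr[1] and arr[2], array becomes [13, 10, 21, 20, 15, 22, 30]
i ends at 2, j ends at 1: the pointers have crossed (j < i), so scanning stops.

Swap pivot arr[0] with arr[1] to place pivot at position 1: [10, 13, 21, 20, 15, 22, 30]
Pivot position: 1

After partitioning with pivot 13, the array becomes [10, 13, 21, 20, 15, 22, 30]. The pivot is placed at index 1. All elements to the left of the pivot are <= 13, and all elements to the right are > 13.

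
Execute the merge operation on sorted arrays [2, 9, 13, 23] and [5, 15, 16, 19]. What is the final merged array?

Merging process:

Compare 2 vs 5: take 2 from left. Merged: [2]
Compare 9 vs 5: take 5 from right. Merged: [2, 5]
Compare 9 vs 15: take 9 from left. Merged: [2, 5, 9]
Compare 13 vs 15: take 13 from left. Merged: [2, 5, 9, 13]
Compare 23 vs 15: take 15 from right. Merged: [2, 5, 9, 13, 15]
Compare 23 vs 16: take 16 from right. Merged: [2, 5, 9, 13, 15, 16]
Compare 23 vs 19: take 19 from right. Merged: [2, 5, 9, 13, 15, 16, 19]
Append remaining from left: [23]. Merged: [2, 5, 9, 13, 15, 16, 19, 23]

Final merged array: [2, 5, 9, 13, 15, 16, 19, 23]
Total comparisons: 7

The merged array is [2, 5, 9, 13, 15, 16, 19, 23], requiring 7 comparisons. The merge step runs in O(n) time where n is the total number of elements.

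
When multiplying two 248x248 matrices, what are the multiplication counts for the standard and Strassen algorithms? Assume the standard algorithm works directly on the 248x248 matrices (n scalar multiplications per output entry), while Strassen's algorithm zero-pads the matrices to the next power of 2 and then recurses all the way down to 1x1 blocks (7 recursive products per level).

Matrix multiplication for 248x248 matrices:

Strassen's algorithm requires power-of-2 dimensions. Pad 248x248 to 256x256 (next power of 2).

Standard algorithm: 248^3 = 15252992 multiplications
Strassen's algorithm: 7^(log2(256)) = 7^8 = 5764801 multiplications
Savings: 15252992 - 5764801 = 9488191 multiplications

Standard: 15252992 multiplications (248^3). Strassen: 5764801 multiplications (7^8, after padding to 256x256). Strassen reduces 8 recursive multiplications to 7 at each level.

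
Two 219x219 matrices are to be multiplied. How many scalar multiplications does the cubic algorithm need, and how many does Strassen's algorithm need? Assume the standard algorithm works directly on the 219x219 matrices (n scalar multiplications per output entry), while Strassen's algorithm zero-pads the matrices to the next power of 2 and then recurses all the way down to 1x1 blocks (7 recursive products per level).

Matrix multiplication for 219x219 matrices:

Strassen's algorithm requires power-of-2 dimensions. Pad 219x219 to 256x256 (next power of 2).

Standard algorithm: 219^3 = 10503459 multiplications
Strassen's algorithm: 7^(log2(256)) = 7^8 = 5764801 multiplications
Savings: 10503459 - 5764801 = 4738658 multiplications

Standard: 10503459 multiplications (219^3). Strassen: 5764801 multiplications (7^8, after padding to 256x256). Strassen reduces 8 recursive multiplications to 7 at each level.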